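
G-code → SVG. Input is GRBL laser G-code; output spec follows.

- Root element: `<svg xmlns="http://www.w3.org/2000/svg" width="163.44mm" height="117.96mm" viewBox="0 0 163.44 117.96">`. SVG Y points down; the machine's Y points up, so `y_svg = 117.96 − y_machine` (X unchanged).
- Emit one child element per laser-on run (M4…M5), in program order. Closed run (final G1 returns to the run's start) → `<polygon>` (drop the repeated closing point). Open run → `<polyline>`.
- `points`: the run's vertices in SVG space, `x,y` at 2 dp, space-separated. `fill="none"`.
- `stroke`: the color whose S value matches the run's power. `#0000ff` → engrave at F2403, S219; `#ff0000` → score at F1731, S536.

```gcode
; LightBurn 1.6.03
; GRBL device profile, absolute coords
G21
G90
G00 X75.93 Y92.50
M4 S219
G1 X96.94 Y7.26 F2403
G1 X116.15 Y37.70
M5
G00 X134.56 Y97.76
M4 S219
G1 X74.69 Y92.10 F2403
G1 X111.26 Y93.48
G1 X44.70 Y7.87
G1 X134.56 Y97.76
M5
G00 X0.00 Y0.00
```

<svg xmlns="http://www.w3.org/2000/svg" width="163.44mm" height="117.96mm" viewBox="0 0 163.44 117.96">
  <polyline points="75.93,25.46 96.94,110.70 116.15,80.26" fill="none" stroke="#0000ff"/>
  <polygon points="134.56,20.20 74.69,25.86 111.26,24.48 44.70,110.09" fill="none" stroke="#0000ff"/>
</svg>

Each laser-on run becomes one SVG element. Flip Y back into SVG space with y_svg = 117.96 − y_machine. Every run uses S219, so all elements get stroke `#0000ff` (engrave).

Run 1: The run is open, so emit a `<polyline>` with points (Y-flipped): 75.93,25.46 96.94,110.70 116.15,80.26.

Run 2: The run returns to its start, so emit a `<polygon>` with points (Y-flipped): 134.56,20.20 74.69,25.86 111.26,24.48 44.70,110.09.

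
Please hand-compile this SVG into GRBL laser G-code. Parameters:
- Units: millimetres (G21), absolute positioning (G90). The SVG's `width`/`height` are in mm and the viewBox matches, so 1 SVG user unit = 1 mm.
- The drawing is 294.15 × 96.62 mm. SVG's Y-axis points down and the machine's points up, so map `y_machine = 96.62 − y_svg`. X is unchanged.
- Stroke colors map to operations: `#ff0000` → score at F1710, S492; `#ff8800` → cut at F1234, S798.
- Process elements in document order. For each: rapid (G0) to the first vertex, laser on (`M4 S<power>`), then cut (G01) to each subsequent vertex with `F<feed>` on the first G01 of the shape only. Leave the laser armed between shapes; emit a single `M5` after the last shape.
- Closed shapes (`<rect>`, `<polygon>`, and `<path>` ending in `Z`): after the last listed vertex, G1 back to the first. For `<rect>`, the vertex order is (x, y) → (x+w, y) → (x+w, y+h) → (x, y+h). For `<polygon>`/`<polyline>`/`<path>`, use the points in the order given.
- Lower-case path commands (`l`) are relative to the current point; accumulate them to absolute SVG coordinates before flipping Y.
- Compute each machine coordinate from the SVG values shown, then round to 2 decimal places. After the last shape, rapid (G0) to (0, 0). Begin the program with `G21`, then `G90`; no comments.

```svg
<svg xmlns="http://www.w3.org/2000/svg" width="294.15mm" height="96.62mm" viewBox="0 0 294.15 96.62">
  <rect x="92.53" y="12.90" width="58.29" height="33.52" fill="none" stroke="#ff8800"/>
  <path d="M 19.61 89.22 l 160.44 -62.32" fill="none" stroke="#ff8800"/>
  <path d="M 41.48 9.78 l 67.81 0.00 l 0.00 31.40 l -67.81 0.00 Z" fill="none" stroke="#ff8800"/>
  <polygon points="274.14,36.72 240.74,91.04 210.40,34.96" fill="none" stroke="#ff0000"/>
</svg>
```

G21
G90
G0 X92.53 Y83.72
M4 S798
G01 X150.82 Y83.72 F1234
G01 X150.82 Y50.20
G01 X92.53 Y50.20
G01 X92.53 Y83.72
G0 X19.61 Y7.40
M4 S798
G01 X180.05 Y69.72 F1234
G0 X41.48 Y86.84
M4 S798
G01 X109.29 Y86.84 F1234
G01 X109.29 Y55.44
G01 X41.48 Y55.44
G01 X41.48 Y86.84
G0 X274.14 Y59.90
M4 S492
G01 X240.74 Y5.58 F1710
G01 X210.40 Y61.66
G01 X274.14 Y59.90
M5
G0 X0.00 Y0.00

1 u = 1 mm; y_m = 96.62 − y.

[1] `<rect>` rectangle, #ff8800→cut S798 F1234: (92.53,83.72) → (150.82,83.72) → (150.82,50.20) → (92.53,50.20) → (92.53,83.72) (closed)

[2] `<path>` line segment, #ff8800→cut S798 F1234: (19.61,7.40) → (180.05,69.72)

[3] `<path>` rectangle, #ff8800→cut S798 F1234: (41.48,86.84) → (109.29,86.84) → (109.29,55.44) → (41.48,55.44) → (41.48,86.84) (closed)

[4] `<polygon>` regular polygon, #ff0000→score S492 F1710: (274.14,59.90) → (240.74,5.58) → (210.40,61.66) → (274.14,59.90) (closed)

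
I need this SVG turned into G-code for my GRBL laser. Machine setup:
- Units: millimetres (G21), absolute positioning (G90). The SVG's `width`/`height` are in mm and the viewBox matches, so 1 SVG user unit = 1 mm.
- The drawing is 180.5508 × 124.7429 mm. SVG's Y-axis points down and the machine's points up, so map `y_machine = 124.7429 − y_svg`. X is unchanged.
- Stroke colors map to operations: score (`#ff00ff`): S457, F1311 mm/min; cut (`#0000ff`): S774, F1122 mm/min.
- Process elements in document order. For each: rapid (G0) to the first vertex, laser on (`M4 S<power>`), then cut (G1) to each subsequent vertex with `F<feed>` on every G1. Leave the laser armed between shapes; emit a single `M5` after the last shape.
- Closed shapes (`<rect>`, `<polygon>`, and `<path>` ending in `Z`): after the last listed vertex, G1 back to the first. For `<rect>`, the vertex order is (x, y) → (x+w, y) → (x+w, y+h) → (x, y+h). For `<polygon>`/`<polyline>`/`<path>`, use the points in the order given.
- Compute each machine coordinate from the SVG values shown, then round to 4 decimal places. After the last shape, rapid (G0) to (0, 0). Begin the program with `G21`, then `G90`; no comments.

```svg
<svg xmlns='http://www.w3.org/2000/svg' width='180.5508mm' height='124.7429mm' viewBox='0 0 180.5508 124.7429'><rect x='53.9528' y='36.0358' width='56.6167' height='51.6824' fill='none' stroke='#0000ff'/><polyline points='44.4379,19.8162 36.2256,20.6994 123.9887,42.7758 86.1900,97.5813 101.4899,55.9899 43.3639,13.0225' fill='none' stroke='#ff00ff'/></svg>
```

G21
G90
G0 X53.9528 Y88.7071
M4 S774
G1 X110.5695 Y88.7071 F1122
G1 X110.5695 Y37.0247 F1122
G1 X53.9528 Y37.0247 F1122
G1 X53.9528 Y88.7071 F1122
G0 X44.4379 Y104.9267
M4 S457
G1 X36.2256 Y104.0435 F1311
G1 X123.9887 Y81.9671 F1311
G1 X86.1900 Y27.1616 F1311
G1 X101.4899 Y68.7530 F1311
G1 X43.3639 Y111.7204 F1311
M5
G0 X0.0000 Y0.0000

viewBox `0 0 180.5508 124.7429` with mm width/height → 1 unit = 1 mm. Flip: y_m = 124.7429 − y_svg.

**Shape 1** — `<rect>` rectangle, stroke `#0000ff` → cut (S774, F1122). Machine vertices: (53.9528,88.7071) → (110.5695,88.7071) → (110.5695,37.0247) → (53.9528,37.0247) → (53.9528,88.7071). Closed: final G1 returns to the first vertex.

**Shape 2** — `<polyline>` open polyline, stroke `#ff00ff` → score (S457, F1311). Machine vertices: (44.4379,104.9267) → (36.2256,104.0435) → (123.9887,81.9671) → (86.1900,27.1616) → (101.4899,68.7530) → (43.3639,111.7204). Open path.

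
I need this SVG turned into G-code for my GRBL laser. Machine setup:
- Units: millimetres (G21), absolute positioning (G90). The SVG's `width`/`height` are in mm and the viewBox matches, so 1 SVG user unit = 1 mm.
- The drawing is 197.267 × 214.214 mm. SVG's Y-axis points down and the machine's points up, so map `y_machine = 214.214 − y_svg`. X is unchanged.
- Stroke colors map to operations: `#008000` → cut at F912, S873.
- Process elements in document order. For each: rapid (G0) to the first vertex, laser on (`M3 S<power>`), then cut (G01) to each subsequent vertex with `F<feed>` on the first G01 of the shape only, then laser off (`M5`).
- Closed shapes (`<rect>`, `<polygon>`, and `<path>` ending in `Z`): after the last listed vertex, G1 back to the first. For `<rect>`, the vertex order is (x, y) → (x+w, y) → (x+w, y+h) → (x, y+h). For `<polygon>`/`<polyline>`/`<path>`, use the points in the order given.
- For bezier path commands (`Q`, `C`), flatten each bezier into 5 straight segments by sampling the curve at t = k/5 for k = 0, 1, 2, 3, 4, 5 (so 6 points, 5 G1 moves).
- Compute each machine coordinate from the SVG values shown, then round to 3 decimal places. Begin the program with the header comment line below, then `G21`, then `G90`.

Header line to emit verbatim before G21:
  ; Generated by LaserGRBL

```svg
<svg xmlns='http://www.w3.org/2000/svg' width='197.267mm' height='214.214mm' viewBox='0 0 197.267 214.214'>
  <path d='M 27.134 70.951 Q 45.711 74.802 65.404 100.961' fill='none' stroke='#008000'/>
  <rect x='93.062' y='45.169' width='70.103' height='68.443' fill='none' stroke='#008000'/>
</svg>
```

; Generated by LaserGRBL
G21
G90
G0 X27.134 Y143.263
M3 S873
G01 X34.609 Y140.830 F912
G01 X42.174 Y136.613
G01 X49.828 Y130.611
G01 X57.571 Y122.824
G01 X65.404 Y113.253
M5
G0 X93.062 Y169.045
M3 S873
G01 X163.165 Y169.045 F912
G01 X163.165 Y100.602
G01 X93.062 Y100.602
G01 X93.062 Y169.045
M5

viewBox `0 0 197.267 214.214` with mm width/height → 1 unit = 1 mm. Flip: y_m = 214.214 − y_svg.

**Shape 1** — `<path>` quadratic bezier, stroke `#008000` → cut (S873, F912). Control points (SVG): P0=(27.134,70.951), P1=(45.711,74.802), P2=(65.404,100.961); sampled at t=k/5. Machine vertices: (27.134,143.263) → (34.609,140.830) → (42.174,136.613) → (49.828,130.611) → (57.571,122.824) → (65.404,113.253). Open path.

**Shape 2** — `<rect>` rectangle, stroke `#008000` → cut (S873, F912). Machine vertices: (93.062,169.045) → (163.165,169.045) → (163.165,100.602) → (93.062,100.602) → (93.062,169.045). Closed: final G1 returns to the first vertex.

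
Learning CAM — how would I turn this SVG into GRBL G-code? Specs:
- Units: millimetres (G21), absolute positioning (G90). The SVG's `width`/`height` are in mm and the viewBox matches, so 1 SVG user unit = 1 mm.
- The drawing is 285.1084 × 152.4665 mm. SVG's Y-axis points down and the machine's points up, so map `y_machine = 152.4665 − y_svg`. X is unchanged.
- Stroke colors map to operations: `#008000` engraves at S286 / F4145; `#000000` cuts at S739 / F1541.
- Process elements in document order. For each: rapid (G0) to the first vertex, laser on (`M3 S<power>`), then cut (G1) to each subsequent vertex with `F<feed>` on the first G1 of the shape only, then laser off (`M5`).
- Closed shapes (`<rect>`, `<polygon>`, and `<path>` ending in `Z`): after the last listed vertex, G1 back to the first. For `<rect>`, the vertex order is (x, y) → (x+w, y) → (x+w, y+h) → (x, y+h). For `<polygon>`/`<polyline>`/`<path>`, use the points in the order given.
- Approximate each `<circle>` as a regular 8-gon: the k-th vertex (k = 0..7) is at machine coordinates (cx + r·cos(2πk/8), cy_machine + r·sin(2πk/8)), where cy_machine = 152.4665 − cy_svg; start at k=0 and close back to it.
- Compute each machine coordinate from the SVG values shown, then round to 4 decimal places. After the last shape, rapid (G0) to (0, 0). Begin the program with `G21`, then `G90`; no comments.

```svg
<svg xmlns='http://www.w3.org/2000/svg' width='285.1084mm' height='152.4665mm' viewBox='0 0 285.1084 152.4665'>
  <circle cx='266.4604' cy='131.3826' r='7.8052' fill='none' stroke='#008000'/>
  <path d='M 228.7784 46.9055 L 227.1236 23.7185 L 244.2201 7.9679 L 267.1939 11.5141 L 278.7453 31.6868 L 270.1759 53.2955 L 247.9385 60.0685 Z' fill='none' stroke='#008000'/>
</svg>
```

1 u = 1 mm; y_m = 152.4665 − y.

[1] `<circle>` circle, #008000→engrave S286 F4145: (274.2656,21.0839) → (271.9795,26.6030) → (266.4604,28.8891) → (260.9413,26.6030) → (258.6552,21.0839) → (260.9413,15.5648) → (266.4604,13.2787) → (271.9795,15.5648) → (274.2656,21.0839) (closed)

[2] `<path>` regular polygon, #008000→engrave S286 F4145: (228.7784,105.5610) → (227.1236,128.7480) → (244.2201,144.4986) → (267.1939,140.9524) → (278.7453,120.7797) → (270.1759,99.1710) → (247.9385,92.3980) → (228.7784,105.5610) (closed)

G21
G90
G0 X274.2656 Y21.0839
M3 S286
G1 X271.9795 Y26.6030 F4145
G1 X266.4604 Y28.8891
G1 X260.9413 Y26.6030
G1 X258.6552 Y21.0839
G1 X260.9413 Y15.5648
G1 X266.4604 Y13.2787
G1 X271.9795 Y15.5648
G1 X274.2656 Y21.0839
M5
G0 X228.7784 Y105.5610
M3 S286
G1 X227.1236 Y128.7480 F4145
G1 X244.2201 Y144.4986
G1 X267.1939 Y140.9524
G1 X278.7453 Y120.7797
G1 X270.1759 Y99.1710
G1 X247.9385 Y92.3980
G1 X228.7784 Y105.5610
M5
G0 X0.0000 Y0.0000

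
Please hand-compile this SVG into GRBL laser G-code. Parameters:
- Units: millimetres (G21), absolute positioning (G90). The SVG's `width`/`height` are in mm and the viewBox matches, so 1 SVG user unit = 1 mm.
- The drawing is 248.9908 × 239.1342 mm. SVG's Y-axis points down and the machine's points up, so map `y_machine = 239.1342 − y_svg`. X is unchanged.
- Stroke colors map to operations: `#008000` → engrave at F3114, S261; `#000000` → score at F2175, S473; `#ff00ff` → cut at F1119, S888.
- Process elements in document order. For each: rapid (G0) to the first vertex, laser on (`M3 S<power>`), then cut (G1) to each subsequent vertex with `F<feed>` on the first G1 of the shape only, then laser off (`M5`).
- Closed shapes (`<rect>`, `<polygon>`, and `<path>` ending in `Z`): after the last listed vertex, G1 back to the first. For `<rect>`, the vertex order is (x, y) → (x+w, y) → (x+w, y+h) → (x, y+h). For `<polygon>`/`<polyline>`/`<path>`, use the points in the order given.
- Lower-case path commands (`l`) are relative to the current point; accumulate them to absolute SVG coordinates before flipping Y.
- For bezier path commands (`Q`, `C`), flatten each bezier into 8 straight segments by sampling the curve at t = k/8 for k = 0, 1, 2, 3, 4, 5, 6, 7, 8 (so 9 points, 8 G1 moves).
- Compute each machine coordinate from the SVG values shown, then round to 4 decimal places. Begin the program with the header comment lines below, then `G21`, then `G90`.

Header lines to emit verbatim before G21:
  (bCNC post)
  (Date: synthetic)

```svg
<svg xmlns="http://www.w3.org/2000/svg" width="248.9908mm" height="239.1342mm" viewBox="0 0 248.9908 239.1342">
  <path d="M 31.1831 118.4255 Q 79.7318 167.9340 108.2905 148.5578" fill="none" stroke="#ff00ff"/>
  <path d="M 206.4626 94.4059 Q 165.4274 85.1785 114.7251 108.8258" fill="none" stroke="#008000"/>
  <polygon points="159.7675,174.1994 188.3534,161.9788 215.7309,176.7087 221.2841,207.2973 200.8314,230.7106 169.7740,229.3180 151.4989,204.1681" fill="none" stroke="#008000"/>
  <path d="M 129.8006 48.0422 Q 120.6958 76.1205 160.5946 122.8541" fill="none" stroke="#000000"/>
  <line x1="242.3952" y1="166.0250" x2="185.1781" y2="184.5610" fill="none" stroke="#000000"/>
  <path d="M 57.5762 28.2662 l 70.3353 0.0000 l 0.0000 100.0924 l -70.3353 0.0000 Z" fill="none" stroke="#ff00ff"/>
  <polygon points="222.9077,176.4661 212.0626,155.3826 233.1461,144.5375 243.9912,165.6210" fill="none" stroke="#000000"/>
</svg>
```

(bCNC post)
(Date: synthetic)
G21
G90
G0 X31.1831 Y120.7087
M3 S888
G1 X43.0079 Y109.4079 F1119
G1 X54.2081 Y100.2597
G1 X64.7835 Y93.2642
G1 X74.7343 Y88.4214
G1 X84.0604 Y85.7312
G1 X92.7618 Y85.1936
G1 X100.8385 Y86.8087
G1 X108.2905 Y90.5764
M5
G0 X206.4626 Y144.7283
M3 S261
G1 X196.0528 Y146.5215 F3114
G1 X185.3408 Y147.2873
G1 X174.3268 Y147.0258
G1 X163.0106 Y145.7370
G1 X151.3924 Y143.4209
G1 X139.4721 Y140.0774
G1 X127.2496 Y135.7066
G1 X114.7251 Y130.3084
M5
G0 X159.7675 Y64.9348
M3 S261
G1 X188.3534 Y77.1554 F3114
G1 X215.7309 Y62.4255
G1 X221.2841 Y31.8369
G1 X200.8314 Y8.4236
G1 X169.7740 Y9.8162
G1 X151.4989 Y34.9661
G1 X159.7675 Y64.9348
M5
G0 X129.8006 Y191.0920
M3 S473
G1 X128.2901 Y183.7809 F2175
G1 X128.3109 Y175.8869
G1 X129.8631 Y167.4099
G1 X132.9467 Y158.3499
G1 X137.5616 Y148.7069
G1 X143.7079 Y138.4809
G1 X151.3856 Y127.6720
G1 X160.5946 Y116.2801
M5
G0 X242.3952 Y73.1092
M3 S473
G1 X185.1781 Y54.5732 F2175
M5
G0 X57.5762 Y210.8680
M3 S888
G1 X127.9115 Y210.8680 F1119
G1 X127.9115 Y110.7756
G1 X57.5762 Y110.7756
G1 X57.5762 Y210.8680
M5
G0 X222.9077 Y62.6681
M3 S473
G1 X212.0626 Y83.7516 F2175
G1 X233.1461 Y94.5967
G1 X243.9912 Y73.5132
G1 X222.9077 Y62.6681
M5

Since the viewBox matches the mm dimensions, user units are millimetres directly. The only transform is the Y-flip y_m = 239.1342 − y_svg.

Shape 1 is a quadratic bezier drawn with `<path>`. Its stroke #ff00ff means cut at S888, F1119. After flipping Y the toolpath is (31.1831,120.7087) → (43.0079,109.4079) → (54.2081,100.2597) → (64.7835,93.2642) → (74.7343,88.4214) → (84.0604,85.7312) → (92.7618,85.1936) → (100.8385,86.8087) → (108.2905,90.5764).

Shape 2 is a quadratic bezier drawn with `<path>`. Its stroke #008000 means engrave at S261, F3114. After flipping Y the toolpath is (206.4626,144.7283) → (196.0528,146.5215) → (185.3408,147.2873) → (174.3268,147.0258) → (163.0106,145.7370) → (151.3924,143.4209) → (139.4721,140.0774) → (127.2496,135.7066) → (114.7251,130.3084).

Shape 3 is a regular polygon drawn with `<polygon>`. Its stroke #008000 means engrave at S261, F3114. After flipping Y the toolpath is (159.7675,64.9348) → (188.3534,77.1554) → (215.7309,62.4255) → (221.2841,31.8369) → (200.8314,8.4236) → (169.7740,9.8162) → (151.4989,34.9661) → (159.7675,64.9348), returning to the start.

Shape 4 is a quadratic bezier drawn with `<path>`. Its stroke #000000 means score at S473, F2175. After flipping Y the toolpath is (129.8006,191.0920) → (128.2901,183.7809) → (128.3109,175.8869) → (129.8631,167.4099) → (132.9467,158.3499) → (137.5616,148.7069) → (143.7079,138.4809) → (151.3856,127.6720) → (160.5946,116.2801).

Shape 5 is a line segment drawn with `<line>`. Its stroke #000000 means score at S473, F2175. After flipping Y the toolpath is (242.3952,73.1092) → (185.1781,54.5732).

Shape 6 is a rectangle drawn with `<path>`. Its stroke #ff00ff means cut at S888, F1119. After flipping Y the toolpath is (57.5762,210.8680) → (127.9115,210.8680) → (127.9115,110.7756) → (57.5762,110.7756) → (57.5762,210.8680), returning to the start.

Shape 7 is a regular polygon drawn with `<polygon>`. Its stroke #000000 means score at S473, F2175. After flipping Y the toolpath is (222.9077,62.6681) → (212.0626,83.7516) → (233.1461,94.5967) → (243.9912,73.5132) → (222.9077,62.6681), returning to the start.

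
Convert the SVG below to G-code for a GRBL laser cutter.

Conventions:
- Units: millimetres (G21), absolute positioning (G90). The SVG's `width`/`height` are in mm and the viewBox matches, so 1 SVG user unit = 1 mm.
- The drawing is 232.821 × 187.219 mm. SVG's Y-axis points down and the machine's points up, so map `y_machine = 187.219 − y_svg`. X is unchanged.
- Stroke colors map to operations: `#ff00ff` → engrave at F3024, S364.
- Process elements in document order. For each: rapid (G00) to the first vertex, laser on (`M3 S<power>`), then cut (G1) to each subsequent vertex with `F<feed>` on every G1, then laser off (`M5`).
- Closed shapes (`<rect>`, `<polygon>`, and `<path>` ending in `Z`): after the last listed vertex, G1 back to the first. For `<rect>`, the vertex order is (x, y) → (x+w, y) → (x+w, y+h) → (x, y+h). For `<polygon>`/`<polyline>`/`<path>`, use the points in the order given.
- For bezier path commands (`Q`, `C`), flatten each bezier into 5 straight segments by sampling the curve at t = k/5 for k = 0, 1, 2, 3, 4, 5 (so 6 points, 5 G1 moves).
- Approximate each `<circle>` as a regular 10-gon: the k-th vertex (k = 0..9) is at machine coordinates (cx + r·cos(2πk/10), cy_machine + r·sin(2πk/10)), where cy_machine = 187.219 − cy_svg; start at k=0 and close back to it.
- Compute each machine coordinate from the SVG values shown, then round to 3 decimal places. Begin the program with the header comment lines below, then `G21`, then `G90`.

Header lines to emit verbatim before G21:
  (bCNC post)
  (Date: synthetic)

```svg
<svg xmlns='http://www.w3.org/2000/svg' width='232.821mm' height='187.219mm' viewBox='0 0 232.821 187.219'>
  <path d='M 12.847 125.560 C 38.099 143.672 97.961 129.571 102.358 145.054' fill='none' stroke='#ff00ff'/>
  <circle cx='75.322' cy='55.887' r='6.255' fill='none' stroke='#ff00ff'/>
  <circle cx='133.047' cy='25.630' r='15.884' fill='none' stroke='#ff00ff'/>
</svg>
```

Since the viewBox matches the mm dimensions, user units are millimetres directly. The only transform is the Y-flip y_m = 187.219 − y_svg.

Shape 1 is a cubic bezier drawn with `<path>`. Its stroke #ff00ff means engrave at S364, F3024. After flipping Y the toolpath is (12.847,61.659) → (31.431,54.163) → (53.997,51.432) → (76.223,50.499) → (93.785,48.399) → (102.358,42.165).

Shape 2 is a circle drawn with `<circle>`. Its stroke #ff00ff means engrave at S364, F3024. After flipping Y the toolpath is (81.577,131.332) → (80.382,135.009) → (77.255,137.281) → (73.389,137.281) → (70.262,135.009) → (69.067,131.332) → (70.262,127.655) → (73.389,125.383) → (77.255,125.383) → (80.382,127.655) → (81.577,131.332), returning to the start.

Shape 3 is a circle drawn with `<circle>`. Its stroke #ff00ff means engrave at S364, F3024. After flipping Y the toolpath is (148.931,161.589) → (145.897,170.925) → (137.955,176.696) → (128.139,176.696) → (120.197,170.925) → (117.163,161.589) → (120.197,152.253) → (128.139,146.482) → (137.955,146.482) → (145.897,152.253) → (148.931,161.589), returning to the start.

(bCNC post)
(Date: synthetic)
G21
G90
G00 X12.847 Y61.659
M3 S364
G1 X31.431 Y54.163 F3024
G1 X53.997 Y51.432 F3024
G1 X76.223 Y50.499 F3024
G1 X93.785 Y48.399 F3024
G1 X102.358 Y42.165 F3024
M5
G00 X81.577 Y131.332
M3 S364
G1 X80.382 Y135.009 F3024
G1 X77.255 Y137.281 F3024
G1 X73.389 Y137.281 F3024
G1 X70.262 Y135.009 F3024
G1 X69.067 Y131.332 F3024
G1 X70.262 Y127.655 F3024
G1 X73.389 Y125.383 F3024
G1 X77.255 Y125.383 F3024
G1 X80.382 Y127.655 F3024
G1 X81.577 Y131.332 F3024
M5
G00 X148.931 Y161.589
M3 S364
G1 X145.897 Y170.925 F3024
G1 X137.955 Y176.696 F3024
G1 X128.139 Y176.696 F3024
G1 X120.197 Y170.925 F3024
G1 X117.163 Y161.589 F3024
G1 X120.197 Y152.253 F3024
G1 X128.139 Y146.482 F3024
G1 X137.955 Y146.482 F3024
G1 X145.897 Y152.253 F3024
G1 X148.931 Y161.589 F3024
M5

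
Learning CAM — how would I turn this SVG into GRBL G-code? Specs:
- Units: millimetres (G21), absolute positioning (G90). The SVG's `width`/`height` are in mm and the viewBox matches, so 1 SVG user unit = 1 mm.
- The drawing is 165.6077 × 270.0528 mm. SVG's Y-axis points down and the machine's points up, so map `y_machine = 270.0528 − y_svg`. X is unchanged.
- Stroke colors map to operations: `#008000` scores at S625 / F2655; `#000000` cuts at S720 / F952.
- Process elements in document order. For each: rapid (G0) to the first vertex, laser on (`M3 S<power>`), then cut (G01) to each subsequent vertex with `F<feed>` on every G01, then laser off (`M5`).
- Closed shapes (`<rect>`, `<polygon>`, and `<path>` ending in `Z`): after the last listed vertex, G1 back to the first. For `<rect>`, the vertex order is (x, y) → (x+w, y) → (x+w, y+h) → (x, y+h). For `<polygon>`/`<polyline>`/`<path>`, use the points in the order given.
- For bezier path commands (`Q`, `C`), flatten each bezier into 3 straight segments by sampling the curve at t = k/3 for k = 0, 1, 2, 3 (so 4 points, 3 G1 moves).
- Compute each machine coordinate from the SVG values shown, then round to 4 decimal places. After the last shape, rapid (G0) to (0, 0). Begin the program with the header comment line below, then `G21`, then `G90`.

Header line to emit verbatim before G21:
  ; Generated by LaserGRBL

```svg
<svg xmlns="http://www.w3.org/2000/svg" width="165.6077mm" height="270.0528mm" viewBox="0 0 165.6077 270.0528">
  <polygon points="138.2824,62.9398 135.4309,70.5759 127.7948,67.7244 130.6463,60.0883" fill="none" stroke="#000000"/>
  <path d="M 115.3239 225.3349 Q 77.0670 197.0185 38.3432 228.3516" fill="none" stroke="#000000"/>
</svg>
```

viewBox `0 0 165.6077 270.0528` with mm width/height → 1 unit = 1 mm. Flip: y_m = 270.0528 − y_svg.

**Shape 1** — `<polygon>` regular polygon, stroke `#000000` → cut (S720, F952). Machine vertices: (138.2824,207.1130) → (135.4309,199.4769) → (127.7948,202.3284) → (130.6463,209.9645) → (138.2824,207.1130). Closed: final G1 returns to the first vertex.

**Shape 2** — `<path>` quadratic bezier, stroke `#000000` → cut (S720, F952). Control points (SVG): P0=(115.3239,225.3349), P1=(77.0670,197.0185), P2=(38.3432,228.3516); sampled at t=k/3. Machine vertices: (115.3239,44.7179) → (89.7674,56.9678) → (64.1072,55.9622) → (38.3432,41.7012). Open path.

; Generated by LaserGRBL
G21
G90
G0 X138.2824 Y207.1130
M3 S720
G01 X135.4309 Y199.4769 F952
G01 X127.7948 Y202.3284 F952
G01 X130.6463 Y209.9645 F952
G01 X138.2824 Y207.1130 F952
M5
G0 X115.3239 Y44.7179
M3 S720
G01 X89.7674 Y56.9678 F952
G01 X64.1072 Y55.9622 F952
G01 X38.3432 Y41.7012 F952
M5
G0 X0.0000 Y0.0000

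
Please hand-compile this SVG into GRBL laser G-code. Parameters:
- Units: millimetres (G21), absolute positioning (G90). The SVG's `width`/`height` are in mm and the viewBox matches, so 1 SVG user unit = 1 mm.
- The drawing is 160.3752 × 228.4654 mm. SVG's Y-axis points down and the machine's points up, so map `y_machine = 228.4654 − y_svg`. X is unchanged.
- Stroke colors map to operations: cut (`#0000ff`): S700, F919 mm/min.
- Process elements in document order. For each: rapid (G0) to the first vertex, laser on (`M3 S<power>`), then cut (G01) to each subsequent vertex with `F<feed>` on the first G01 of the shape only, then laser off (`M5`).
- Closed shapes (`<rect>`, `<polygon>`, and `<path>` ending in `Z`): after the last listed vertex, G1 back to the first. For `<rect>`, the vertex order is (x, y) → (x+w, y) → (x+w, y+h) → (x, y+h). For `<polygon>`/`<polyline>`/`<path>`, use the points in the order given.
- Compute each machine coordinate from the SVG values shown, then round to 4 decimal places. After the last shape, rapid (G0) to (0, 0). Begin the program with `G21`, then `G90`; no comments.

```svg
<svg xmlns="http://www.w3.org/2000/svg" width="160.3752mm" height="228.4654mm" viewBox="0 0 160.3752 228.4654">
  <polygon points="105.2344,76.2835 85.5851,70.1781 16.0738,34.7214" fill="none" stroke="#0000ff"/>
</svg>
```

Since the viewBox matches the mm dimensions, user units are millimetres directly. The only transform is the Y-flip y_m = 228.4654 − y_svg.

Shape 1 is a closed polygon drawn with `<polygon>`. Its stroke #0000ff means cut at S700, F919. After flipping Y the toolpath is (105.2344,152.1819) → (85.5851,158.2873) → (16.0738,193.7440) → (105.2344,152.1819), returning to the start.

G21
G90
G0 X105.2344 Y152.1819
M3 S700
G01 X85.5851 Y158.2873 F919
G01 X16.0738 Y193.7440
G01 X105.2344 Y152.1819
M5
G0 X0.0000 Y0.0000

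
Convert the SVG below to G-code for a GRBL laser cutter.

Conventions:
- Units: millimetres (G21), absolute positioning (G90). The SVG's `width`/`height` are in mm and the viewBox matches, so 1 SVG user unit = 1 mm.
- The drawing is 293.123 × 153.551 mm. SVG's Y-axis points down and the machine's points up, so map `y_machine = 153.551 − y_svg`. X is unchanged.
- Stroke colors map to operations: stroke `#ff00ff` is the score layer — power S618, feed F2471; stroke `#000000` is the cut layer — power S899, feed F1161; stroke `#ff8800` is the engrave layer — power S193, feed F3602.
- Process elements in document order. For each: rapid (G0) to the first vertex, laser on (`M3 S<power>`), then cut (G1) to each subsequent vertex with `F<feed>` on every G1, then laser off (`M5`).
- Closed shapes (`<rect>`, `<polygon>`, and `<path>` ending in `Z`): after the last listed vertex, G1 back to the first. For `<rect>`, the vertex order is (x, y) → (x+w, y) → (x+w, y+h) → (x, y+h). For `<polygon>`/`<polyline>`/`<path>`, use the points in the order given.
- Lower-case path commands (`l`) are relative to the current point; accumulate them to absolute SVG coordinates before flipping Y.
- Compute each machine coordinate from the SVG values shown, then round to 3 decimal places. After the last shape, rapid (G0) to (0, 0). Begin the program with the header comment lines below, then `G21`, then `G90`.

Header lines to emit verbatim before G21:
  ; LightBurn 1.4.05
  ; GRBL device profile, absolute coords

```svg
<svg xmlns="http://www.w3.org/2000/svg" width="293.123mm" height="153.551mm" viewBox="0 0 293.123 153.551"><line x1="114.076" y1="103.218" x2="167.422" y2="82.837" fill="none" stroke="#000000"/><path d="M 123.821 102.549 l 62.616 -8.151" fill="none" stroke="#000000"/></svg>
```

1 u = 1 mm; y_m = 153.551 − y.

[1] `<line>` line segment, #000000→cut S899 F1161: (114.076,50.333) → (167.422,70.714)

[2] `<path>` line segment, #000000→cut S899 F1161: (123.821,51.002) → (186.437,59.153)

; LightBurn 1.4.05
; GRBL device profile, absolute coords
G21
G90
G0 X114.076 Y50.333
M3 S899
G1 X167.422 Y70.714 F1161
M5
G0 X123.821 Y51.002
M3 S899
G1 X186.437 Y59.153 F1161
M5
G0 X0.000 Y0.000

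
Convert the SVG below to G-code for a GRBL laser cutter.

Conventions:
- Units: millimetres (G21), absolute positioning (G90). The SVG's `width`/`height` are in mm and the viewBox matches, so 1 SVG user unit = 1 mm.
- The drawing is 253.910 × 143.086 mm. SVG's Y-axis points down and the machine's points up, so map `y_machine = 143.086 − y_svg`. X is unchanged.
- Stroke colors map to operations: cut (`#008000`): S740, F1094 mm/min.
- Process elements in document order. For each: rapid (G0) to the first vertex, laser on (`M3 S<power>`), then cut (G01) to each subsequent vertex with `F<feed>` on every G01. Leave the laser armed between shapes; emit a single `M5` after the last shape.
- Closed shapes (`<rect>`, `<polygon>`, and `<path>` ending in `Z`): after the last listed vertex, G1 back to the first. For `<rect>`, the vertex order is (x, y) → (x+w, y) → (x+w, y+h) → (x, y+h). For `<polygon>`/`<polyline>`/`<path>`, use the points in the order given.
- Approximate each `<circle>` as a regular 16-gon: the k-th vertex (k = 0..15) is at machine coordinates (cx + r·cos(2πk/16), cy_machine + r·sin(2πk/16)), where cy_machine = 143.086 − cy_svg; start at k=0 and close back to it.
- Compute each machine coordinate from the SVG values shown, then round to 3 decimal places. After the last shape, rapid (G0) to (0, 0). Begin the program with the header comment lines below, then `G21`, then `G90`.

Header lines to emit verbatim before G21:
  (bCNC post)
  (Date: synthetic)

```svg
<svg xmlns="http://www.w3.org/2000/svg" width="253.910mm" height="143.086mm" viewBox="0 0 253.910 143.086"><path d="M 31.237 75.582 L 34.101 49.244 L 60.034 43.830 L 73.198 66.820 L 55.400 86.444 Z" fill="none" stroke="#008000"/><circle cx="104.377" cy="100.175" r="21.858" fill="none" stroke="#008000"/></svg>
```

1 u = 1 mm; y_m = 143.086 − y.

[1] `<path>` regular polygon, #008000→cut S740 F1094: (31.237,67.504) → (34.101,93.842) → (60.034,99.256) → (73.198,76.266) → (55.400,56.642) → (31.237,67.504) (closed)

[2] `<circle>` circle, #008000→cut S740 F1094: (126.235,42.911) → (124.571,51.276) → (119.833,58.367) → (112.742,63.105) → (104.377,64.769) → (96.012,63.105) → (88.921,58.367) → (84.183,51.276) → (82.519,42.911) → (84.183,34.546) → (88.921,27.455) → (96.012,22.717) → (104.377,21.053) → (112.742,22.717) → (119.833,27.455) → (124.571,34.546) → (126.235,42.911) (closed)

(bCNC post)
(Date: synthetic)
G21
G90
G0 X31.237 Y67.504
M3 S740
G01 X34.101 Y93.842 F1094
G01 X60.034 Y99.256 F1094
G01 X73.198 Y76.266 F1094
G01 X55.400 Y56.642 F1094
G01 X31.237 Y67.504 F1094
G0 X126.235 Y42.911
M3 S740
G01 X124.571 Y51.276 F1094
G01 X119.833 Y58.367 F1094
G01 X112.742 Y63.105 F1094
G01 X104.377 Y64.769 F1094
G01 X96.012 Y63.105 F1094
G01 X88.921 Y58.367 F1094
G01 X84.183 Y51.276 F1094
G01 X82.519 Y42.911 F1094
G01 X84.183 Y34.546 F1094
G01 X88.921 Y27.455 F1094
G01 X96.012 Y22.717 F1094
G01 X104.377 Y21.053 F1094
G01 X112.742 Y22.717 F1094
G01 X119.833 Y27.455 F1094
G01 X124.571 Y34.546 F1094
G01 X126.235 Y42.911 F1094
M5
G0 X0.000 Y0.000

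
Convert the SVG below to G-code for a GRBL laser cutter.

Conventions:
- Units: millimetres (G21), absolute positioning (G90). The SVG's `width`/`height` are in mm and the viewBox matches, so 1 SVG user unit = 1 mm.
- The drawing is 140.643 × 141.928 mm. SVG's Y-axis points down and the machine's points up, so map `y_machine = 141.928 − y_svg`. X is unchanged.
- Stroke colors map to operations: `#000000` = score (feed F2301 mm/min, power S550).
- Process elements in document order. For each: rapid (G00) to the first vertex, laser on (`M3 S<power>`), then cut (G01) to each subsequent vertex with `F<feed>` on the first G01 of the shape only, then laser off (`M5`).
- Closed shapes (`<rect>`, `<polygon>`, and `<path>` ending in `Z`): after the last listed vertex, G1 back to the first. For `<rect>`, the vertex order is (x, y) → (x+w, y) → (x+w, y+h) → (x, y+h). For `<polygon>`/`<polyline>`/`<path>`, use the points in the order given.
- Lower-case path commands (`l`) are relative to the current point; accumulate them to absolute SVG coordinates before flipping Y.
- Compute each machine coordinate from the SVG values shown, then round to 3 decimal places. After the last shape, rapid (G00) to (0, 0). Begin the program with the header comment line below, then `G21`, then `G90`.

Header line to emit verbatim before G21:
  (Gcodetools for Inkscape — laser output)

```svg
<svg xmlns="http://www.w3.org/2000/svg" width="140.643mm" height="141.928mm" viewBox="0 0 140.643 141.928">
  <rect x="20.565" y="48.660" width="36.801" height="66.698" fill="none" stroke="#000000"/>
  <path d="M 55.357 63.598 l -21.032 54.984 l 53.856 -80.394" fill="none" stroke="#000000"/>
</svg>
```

viewBox `0 0 140.643 141.928` with mm width/height → 1 unit = 1 mm. Flip: y_m = 141.928 − y_svg.

**Shape 1** — `<rect>` rectangle, stroke `#000000` → score (S550, F2301). Machine vertices: (20.565,93.268) → (57.366,93.268) → (57.366,26.570) → (20.565,26.570) → (20.565,93.268). Closed: final G1 returns to the first vertex.

**Shape 2** — `<path>` open polyline, stroke `#000000` → score (S550, F2301). Machine vertices: (55.357,78.330) → (34.325,23.346) → (88.181,103.740). Open path.

(Gcodetools for Inkscape — laser output)
G21
G90
G00 X20.565 Y93.268
M3 S550
G01 X57.366 Y93.268 F2301
G01 X57.366 Y26.570
G01 X20.565 Y26.570
G01 X20.565 Y93.268
M5
G00 X55.357 Y78.330
M3 S550
G01 X34.325 Y23.346 F2301
G01 X88.181 Y103.740
M5
G00 X0.000 Y0.000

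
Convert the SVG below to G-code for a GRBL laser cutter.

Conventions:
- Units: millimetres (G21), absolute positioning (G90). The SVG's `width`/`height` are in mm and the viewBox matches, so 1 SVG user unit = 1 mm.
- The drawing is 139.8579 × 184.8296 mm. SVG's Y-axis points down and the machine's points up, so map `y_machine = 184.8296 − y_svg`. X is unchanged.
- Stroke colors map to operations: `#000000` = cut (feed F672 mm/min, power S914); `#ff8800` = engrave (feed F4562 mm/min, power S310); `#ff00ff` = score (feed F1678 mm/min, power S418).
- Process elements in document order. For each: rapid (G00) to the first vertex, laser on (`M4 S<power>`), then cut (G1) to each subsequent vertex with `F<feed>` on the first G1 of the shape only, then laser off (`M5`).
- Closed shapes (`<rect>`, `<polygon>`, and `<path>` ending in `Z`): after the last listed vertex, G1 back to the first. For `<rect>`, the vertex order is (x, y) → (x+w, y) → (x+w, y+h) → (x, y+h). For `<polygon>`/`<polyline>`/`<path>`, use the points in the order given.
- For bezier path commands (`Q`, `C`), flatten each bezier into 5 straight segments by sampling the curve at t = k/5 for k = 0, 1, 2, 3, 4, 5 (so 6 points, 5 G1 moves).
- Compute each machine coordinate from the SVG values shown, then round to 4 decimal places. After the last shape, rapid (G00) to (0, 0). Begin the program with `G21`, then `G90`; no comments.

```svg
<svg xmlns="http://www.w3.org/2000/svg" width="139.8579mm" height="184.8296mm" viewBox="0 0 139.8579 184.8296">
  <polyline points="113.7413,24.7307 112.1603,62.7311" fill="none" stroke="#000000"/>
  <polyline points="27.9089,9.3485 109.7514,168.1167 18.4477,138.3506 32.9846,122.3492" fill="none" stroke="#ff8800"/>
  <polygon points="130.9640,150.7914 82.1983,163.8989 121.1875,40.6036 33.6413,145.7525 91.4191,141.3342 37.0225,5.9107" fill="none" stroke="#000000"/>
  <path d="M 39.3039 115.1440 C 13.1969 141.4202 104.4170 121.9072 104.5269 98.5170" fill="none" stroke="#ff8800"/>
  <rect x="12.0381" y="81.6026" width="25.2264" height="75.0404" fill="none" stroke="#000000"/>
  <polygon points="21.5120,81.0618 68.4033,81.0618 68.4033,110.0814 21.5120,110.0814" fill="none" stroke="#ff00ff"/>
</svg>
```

1 u = 1 mm; y_m = 184.8296 − y.

[1] `<polyline>` line segment, #000000→cut S914 F672: (113.7413,160.0989) → (112.1603,122.0985)

[2] `<polyline>` open polyline, #ff8800→engrave S310 F4562: (27.9089,175.4811) → (109.7514,16.7129) → (18.4477,46.4790) → (32.9846,62.4804)

[3] `<polygon>` closed polygon, #000000→cut S914 F672: (130.9640,34.0382) → (82.1983,20.9307) → (121.1875,144.2260) → (33.6413,39.0771) → (91.4191,43.4954) → (37.0225,178.9189) → (130.9640,34.0382) (closed)

[4] `<path>` cubic bezier, #ff8800→engrave S310 F4562: (39.3039,69.6856) → (36.0515,59.0793) → (50.9525,57.4506) → (74.0021,62.7878) → (95.1952,73.0790) → (104.5269,86.3126)

[5] `<rect>` rectangle, #000000→cut S914 F672: (12.0381,103.2270) → (37.2645,103.2270) → (37.2645,28.1866) → (12.0381,28.1866) → (12.0381,103.2270) (closed)

[6] `<polygon>` rectangle, #ff00ff→score S418 F1678: (21.5120,103.7678) → (68.4033,103.7678) → (68.4033,74.7482) → (21.5120,74.7482) → (21.5120,103.7678) (closed)

G21
G90
G00 X113.7413 Y160.0989
M4 S914
G1 X112.1603 Y122.0985 F672
M5
G00 X27.9089 Y175.4811
M4 S310
G1 X109.7514 Y16.7129 F4562
G1 X18.4477 Y46.4790
G1 X32.9846 Y62.4804
M5
G00 X130.9640 Y34.0382
M4 S914
G1 X82.1983 Y20.9307 F672
G1 X121.1875 Y144.2260
G1 X33.6413 Y39.0771
G1 X91.4191 Y43.4954
G1 X37.0225 Y178.9189
G1 X130.9640 Y34.0382
M5
G00 X39.3039 Y69.6856
M4 S310
G1 X36.0515 Y59.0793 F4562
G1 X50.9525 Y57.4506
G1 X74.0021 Y62.7878
G1 X95.1952 Y73.0790
G1 X104.5269 Y86.3126
M5
G00 X12.0381 Y103.2270
M4 S914
G1 X37.2645 Y103.2270 F672
G1 X37.2645 Y28.1866
G1 X12.0381 Y28.1866
G1 X12.0381 Y103.2270
M5
G00 X21.5120 Y103.7678
M4 S418
G1 X68.4033 Y103.7678 F1678
G1 X68.4033 Y74.7482
G1 X21.5120 Y74.7482
G1 X21.5120 Y103.7678
M5
G00 X0.0000 Y0.0000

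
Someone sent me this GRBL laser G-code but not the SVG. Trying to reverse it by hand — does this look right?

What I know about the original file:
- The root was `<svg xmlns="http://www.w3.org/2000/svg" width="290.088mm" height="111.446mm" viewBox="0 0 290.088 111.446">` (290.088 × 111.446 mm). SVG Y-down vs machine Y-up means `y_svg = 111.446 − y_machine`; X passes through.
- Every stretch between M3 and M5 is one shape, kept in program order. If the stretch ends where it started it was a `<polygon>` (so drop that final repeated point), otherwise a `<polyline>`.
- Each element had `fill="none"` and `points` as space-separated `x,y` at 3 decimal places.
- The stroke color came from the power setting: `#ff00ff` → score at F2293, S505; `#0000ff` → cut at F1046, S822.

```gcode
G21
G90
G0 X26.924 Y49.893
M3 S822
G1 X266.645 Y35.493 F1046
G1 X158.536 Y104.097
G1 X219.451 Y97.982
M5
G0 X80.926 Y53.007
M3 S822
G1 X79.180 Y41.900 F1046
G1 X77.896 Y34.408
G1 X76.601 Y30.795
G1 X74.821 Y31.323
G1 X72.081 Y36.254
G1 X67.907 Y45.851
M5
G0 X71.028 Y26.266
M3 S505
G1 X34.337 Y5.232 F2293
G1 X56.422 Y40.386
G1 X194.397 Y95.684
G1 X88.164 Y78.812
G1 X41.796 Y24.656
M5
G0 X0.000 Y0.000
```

<svg xmlns="http://www.w3.org/2000/svg" width="290.088mm" height="111.446mm" viewBox="0 0 290.088 111.446">
  <polyline points="26.924,61.553 266.645,75.953 158.536,7.349 219.451,13.464" fill="none" stroke="#0000ff"/>
  <polyline points="80.926,58.439 79.180,69.546 77.896,77.038 76.601,80.651 74.821,80.123 72.081,75.192 67.907,65.595" fill="none" stroke="#0000ff"/>
  <polyline points="71.028,85.180 34.337,106.214 56.422,71.060 194.397,15.762 88.164,32.634 41.796,86.790" fill="none" stroke="#ff00ff"/>
</svg>

Each laser-on run becomes one SVG element. Flip Y back into SVG space with y_svg = 111.446 − y_machine.

Run 1: the run's S822 means `#0000ff` (cut). The run is open, so emit a `<polyline>` with points (Y-flipped): 26.924,61.553 266.645,75.953 158.536,7.349 219.451,13.464.

Run 2: power S822 maps to stroke `#0000ff` (cut). The run is open, so emit a `<polyline>` with points (Y-flipped): 80.926,58.439 79.180,69.546 77.896,77.038 76.601,80.651 74.821,80.123 72.081,75.192 67.907,65.595.

Run 3: the run's S505 means `#ff00ff` (score). The run is open, so emit a `<polyline>` with points (Y-flipped): 71.028,85.180 34.337,106.214 56.422,71.060 194.397,15.762 88.164,32.634 41.796,86.790.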